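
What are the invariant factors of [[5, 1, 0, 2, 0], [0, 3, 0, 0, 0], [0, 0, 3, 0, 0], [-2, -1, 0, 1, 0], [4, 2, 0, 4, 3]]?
x - 3, x - 3, x - 3, (x - 3)^2

The Jordan structure of A has elementary divisors (x - 3)^2, (x - 3), (x - 3), (x - 3). Arranging the block sizes at each eigenvalue in decreasing order and taking row products gives the invariant factors.

Invariant factors (smallest first, each dividing the next): x - 3, x - 3, x - 3, (x - 3)^2.

Check: the last factor (x - 3)^2 is the minimal polynomial, and the product (x - 3)^5 is the characteristic polynomial.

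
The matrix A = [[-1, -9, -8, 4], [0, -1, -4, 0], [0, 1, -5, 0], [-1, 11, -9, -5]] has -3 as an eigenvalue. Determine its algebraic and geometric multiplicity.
algebraic multiplicity 4, geometric multiplicity 2

The characteristic polynomial is (x + 3)^4, so the factor x + 3 appears with exponent 4: the algebraic multiplicity is 4.

rank(A + 3I) = 2, so the eigenspace has dimension 4 - 2 = 2: the geometric multiplicity is 2.

Since 2 < 4, A is not diagonalizable.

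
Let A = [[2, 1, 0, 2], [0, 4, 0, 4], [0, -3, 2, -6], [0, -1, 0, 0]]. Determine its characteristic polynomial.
xI - A = [[x - 2, -1, 0, -2], [0, x - 4, 0, -4], [0, 3, x - 2, 6], [0, 1, 0, x]].

Expanding det(xI - A) along the first row:
det(xI - A) = + (x - 2)·det([[x - 4, 0, -4], [3, x - 2, 6], [1, 0, x]]) - (-1)·det([[0, 0, -4], [0, x - 2, 6], [0, 0, x]]) + (0)·det([[0, x - 4, -4], [0, 3, 6], [0, 1, x]]) - (-2)·det([[0, x - 4, 0], [0, 3, x - 2], [0, 1, 0]]).

Evaluating gives χ_A(x) = x^4 - 8x^3 + 24x^2 - 32x + 16 = (x - 2)^4.

χ_A(x) = (x - 2)^4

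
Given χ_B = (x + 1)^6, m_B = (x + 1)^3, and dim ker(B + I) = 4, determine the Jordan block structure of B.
Jordan blocks: (-1, 3), (-1, 1), (-1, 1), (-1, 1)

λ = -1: algebraic multiplicity 6 (exponent in χ_B), largest block size 3 (exponent in m_B), 4 blocks (geometric multiplicity). These force block sizes [3, 1, 1, 1].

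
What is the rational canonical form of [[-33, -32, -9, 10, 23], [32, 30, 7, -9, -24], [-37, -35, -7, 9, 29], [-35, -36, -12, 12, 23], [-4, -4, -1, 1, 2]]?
R = [[0, 5, 0, 0, 0], [1, 3, 0, 0, 0], [0, 0, 0, 0, 10], [0, 0, 1, 0, 11], [0, 0, 0, 1, 1]]

The invariant factors of A (the non-unit diagonal entries of the Smith normal form of xI - A over ℚ[x]) are x^2 - 3x - 5, (x + 2)(x^2 - 3x - 5), each dividing the next. The characteristic polynomial is their product, (x + 2)(x^2 - 3x - 5)^2.

The rational canonical form is the block-diagonal matrix of companion matrices C(f_i):
R = [[0, 5, 0, 0, 0], [1, 3, 0, 0, 0], [0, 0, 0, 0, 10], [0, 0, 1, 0, 11], [0, 0, 0, 1, 1]].

Note the characteristic polynomial does not split into linear factors over ℚ, so A has no Jordan form over ℚ; the rational canonical form exists over any field.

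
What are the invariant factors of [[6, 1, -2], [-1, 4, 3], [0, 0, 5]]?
(x - 5)^3

The Jordan structure of A has elementary divisors (x - 5)^3. Arranging the block sizes at each eigenvalue in decreasing order and taking row products gives the invariant factors.

Invariant factors (smallest first, each dividing the next): (x - 5)^3.

Check: the last factor (x - 5)^3 is the minimal polynomial, and the product (x - 5)^3 is the characteristic polynomial.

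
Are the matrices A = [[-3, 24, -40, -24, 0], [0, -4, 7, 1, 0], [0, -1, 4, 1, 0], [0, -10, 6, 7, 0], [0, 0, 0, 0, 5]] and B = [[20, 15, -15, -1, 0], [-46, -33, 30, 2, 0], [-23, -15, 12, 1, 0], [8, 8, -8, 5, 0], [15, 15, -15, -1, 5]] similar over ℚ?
Two matrices over a field are similar if and only if they have the same invariant factors.

Both A and B have characteristic polynomial (x - 5)^3(x + 3)^2 and minimal polynomial (x - 5)^2(x + 3). Computing further, both have invariant factors (x - 5)(x + 3), (x - 5)^2(x + 3). Hence A and B are similar.

Yes.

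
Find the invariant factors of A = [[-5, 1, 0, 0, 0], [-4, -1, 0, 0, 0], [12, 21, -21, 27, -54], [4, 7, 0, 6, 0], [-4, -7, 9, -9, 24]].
(x - 6)(x + 3), (x - 6)(x + 3)^2

The Jordan structure of A has elementary divisors (x + 3)^2, (x + 3), (x - 6), (x - 6). Arranging the block sizes at each eigenvalue in decreasing order and taking row products gives the invariant factors.

Invariant factors (smallest first, each dividing the next): (x - 6)(x + 3), (x - 6)(x + 3)^2.

Check: the last factor (x - 6)(x + 3)^2 is the minimal polynomial, and the product (x - 6)^2(x + 3)^3 is the characteristic polynomial.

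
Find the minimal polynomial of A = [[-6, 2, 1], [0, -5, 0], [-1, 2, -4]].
m_A(x) = (x + 5)^2

The characteristic polynomial factors as (x + 5)^3. The minimal polynomial is ∏(x - λ)^{k_λ} where k_λ is the size of the largest Jordan block at λ.

For λ = -5: rank(A + 5I) = 1, and the largest Jordan block has size 2 (the smallest k with rank((A + 5I)^k) = rank((A + 5I)^(k+1))).

So m_A(x) = (x + 5)^2.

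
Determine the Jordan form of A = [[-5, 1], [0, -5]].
J = [[-5, 1], [0, -5]]

The characteristic polynomial is det(xI - A) = (x + 5)^2, so the eigenvalues are -5 (algebraic multiplicity 2).

For λ = -5: rank(A + 5I) = 1, rank((A + 5I)^2) = 0. The eigenspace has dimension 2 - 1 = 1, so there is 1 Jordan block; the rank sequence gives block sizes [2].

Assembling the blocks gives the Jordan form J above.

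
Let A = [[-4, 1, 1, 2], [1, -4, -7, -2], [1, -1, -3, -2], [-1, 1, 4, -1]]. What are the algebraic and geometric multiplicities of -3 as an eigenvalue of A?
The characteristic polynomial is (x + 3)^4, so the factor x + 3 appears with exponent 4: the algebraic multiplicity is 4.

rank(A + 3I) = 2, so the eigenspace has dimension 4 - 2 = 2: the geometric multiplicity is 2.

Since 2 < 4, A is not diagonalizable.

algebraic multiplicity 4, geometric multiplicity 2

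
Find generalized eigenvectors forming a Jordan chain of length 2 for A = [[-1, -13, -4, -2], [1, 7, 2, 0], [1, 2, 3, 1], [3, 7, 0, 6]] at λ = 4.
v_1 = [[2, -1, 1, 1]]^T, v_2 = [[-3, 1, 0, 1]]^T

We seek v_1 ∈ ker((A - 4I)^2) \ ker(A - 4I), then set v_{i+1} = (A - 4I) v_i.

One such chain is v_1 = [[2, -1, 1, 1]]^T, v_2 = [[-3, 1, 0, 1]]^T. Check: (A - 4I) v_2 = [[0, 0, 0, 0]]^T = 0.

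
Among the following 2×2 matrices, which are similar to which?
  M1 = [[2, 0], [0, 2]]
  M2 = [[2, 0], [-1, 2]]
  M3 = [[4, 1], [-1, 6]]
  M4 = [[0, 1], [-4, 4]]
Characteristic polynomials: χ_{M1} = (x - 2)^2, χ_{M2} = (x - 2)^2, χ_{M3} = (x - 5)^2, χ_{M4} = (x - 2)^2.

{M1}: invariant factors x - 2, x - 2.

{M2, M4}: invariant factors (x - 2)^2.

{M3}: invariant factors (x - 5)^2.

Matrices are similar if and only if their invariant-factor lists agree; the partition into similarity classes is {M1}, {M2, M4}, {M3}.

3 classes: {M1}, {M2, M4}, {M3}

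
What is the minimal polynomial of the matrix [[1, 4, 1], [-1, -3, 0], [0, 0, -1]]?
The characteristic polynomial factors as (x + 1)^3. The minimal polynomial is ∏(x - λ)^{k_λ} where k_λ is the size of the largest Jordan block at λ.

For λ = -1: rank(A + I) = 2, and the largest Jordan block has size 3 (the smallest k with rank((A + I)^k) = rank((A + I)^(k+1))).

So m_A(x) = (x + 1)^3.

m_A(x) = (x + 1)^3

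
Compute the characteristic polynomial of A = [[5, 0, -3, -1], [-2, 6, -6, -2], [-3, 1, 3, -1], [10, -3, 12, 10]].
χ_A(x) = (x - 6)^4

xI - A = [[x - 5, 0, 3, 1], [2, x - 6, 6, 2], [3, -1, x - 3, 1], [-10, 3, -12, x - 10]].

Expanding det(xI - A) along the first row:
det(xI - A) = + (x - 5)·det([[x - 6, 6, 2], [-1, x - 3, 1], [3, -12, x - 10]]) - (0)·det([[2, 6, 2], [3, x - 3, 1], [-10, -12, x - 10]]) + (3)·det([[2, x - 6, 2], [3, -1, 1], [-10, 3, x - 10]]) - (1)·det([[2, x - 6, 6], [3, -1, x - 3], [-10, 3, -12]]).

Evaluating gives χ_A(x) = x^4 - 24x^3 + 216x^2 - 864x + 1296 = (x - 6)^4.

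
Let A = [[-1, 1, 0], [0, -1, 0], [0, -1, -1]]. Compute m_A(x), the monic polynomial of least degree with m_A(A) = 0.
The characteristic polynomial factors as (x + 1)^3. The minimal polynomial is ∏(x - λ)^{k_λ} where k_λ is the size of the largest Jordan block at λ.

For λ = -1: rank(A + I) = 1, and the largest Jordan block has size 2 (the smallest k with rank((A + I)^k) = rank((A + I)^(k+1))).

So m_A(x) = (x + 1)^2.

m_A(x) = (x + 1)^2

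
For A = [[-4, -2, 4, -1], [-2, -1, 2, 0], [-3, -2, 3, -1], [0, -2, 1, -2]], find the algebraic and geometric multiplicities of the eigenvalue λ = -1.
algebraic multiplicity 4, geometric multiplicity 2

The characteristic polynomial is (x + 1)^4, so the factor x + 1 appears with exponent 4: the algebraic multiplicity is 4.

rank(A + I) = 2, so the eigenspace has dimension 4 - 2 = 2: the geometric multiplicity is 2.

Since 2 < 4, A is not diagonalizable.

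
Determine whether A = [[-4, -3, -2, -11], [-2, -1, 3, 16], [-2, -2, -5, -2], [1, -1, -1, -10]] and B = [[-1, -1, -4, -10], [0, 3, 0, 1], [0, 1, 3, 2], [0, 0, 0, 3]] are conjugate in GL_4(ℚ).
No.

trace(A) = -20 but trace(B) = 8. The trace is a similarity invariant, so A and B are not similar.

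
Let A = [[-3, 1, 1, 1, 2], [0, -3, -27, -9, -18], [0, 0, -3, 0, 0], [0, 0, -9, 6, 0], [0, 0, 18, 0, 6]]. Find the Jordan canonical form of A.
The characteristic polynomial is det(xI - A) = (x - 6)^2(x + 3)^3, so the eigenvalues are -3 (algebraic multiplicity 3), 6 (algebraic multiplicity 2).

For λ = -3: rank(A + 3I) = 3, rank((A + 3I)^2) = 2. The eigenspace has dimension 5 - 3 = 2, so there are 2 Jordan blocks; the rank sequence gives block sizes [2, 1].

For λ = 6: rank(A - 6I) = 3. The eigenspace has dimension 5 - 3 = 2, so there are 2 Jordan blocks; the rank sequence gives block sizes [1, 1].

Assembling the blocks gives the Jordan form J above.

J = [[-3, 1, 0, 0, 0], [0, -3, 0, 0, 0], [0, 0, -3, 0, 0], [0, 0, 0, 6, 0], [0, 0, 0, 0, 6]]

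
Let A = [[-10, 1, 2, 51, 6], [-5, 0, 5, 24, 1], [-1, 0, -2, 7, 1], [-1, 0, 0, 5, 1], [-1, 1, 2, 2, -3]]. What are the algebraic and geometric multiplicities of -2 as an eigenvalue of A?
algebraic multiplicity 5, geometric multiplicity 2

The characteristic polynomial is (x + 2)^5, so the factor x + 2 appears with exponent 5: the algebraic multiplicity is 5.

rank(A + 2I) = 3, so the eigenspace has dimension 5 - 3 = 2: the geometric multiplicity is 2.

Since 2 < 5, A is not diagonalizable.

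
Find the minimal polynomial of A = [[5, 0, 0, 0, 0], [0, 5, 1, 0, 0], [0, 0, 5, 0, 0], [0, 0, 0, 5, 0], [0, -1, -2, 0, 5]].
m_A(x) = (x - 5)^3

The characteristic polynomial factors as (x - 5)^5. The minimal polynomial is ∏(x - λ)^{k_λ} where k_λ is the size of the largest Jordan block at λ.

For λ = 5: rank(A - 5I) = 2, and the largest Jordan block has size 3 (the smallest k with rank((A - 5I)^k) = rank((A - 5I)^(k+1))).

So m_A(x) = (x - 5)^3.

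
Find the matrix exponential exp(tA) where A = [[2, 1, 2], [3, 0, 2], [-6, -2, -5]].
A has Jordan form J = [[-1, 1, 0], [0, -1, 0], [0, 0, -1]] with A = PJP^{-1}, so e^{tA} = P e^{tJ} P^{-1}.

For a Jordan block J_k(λ), e^{tJ_k(λ)} = e^{λt} · (I + tN + t^2 N^2/2! + ... + t^{k-1} N^{k-1}/(k-1)!) where N is the nilpotent superdiagonal part.

Assembling the blocks and conjugating back gives the entries of e^{tA} as shown above.

e^{tA} = [[(3*t + 1)*e^{-t}, t*e^{-t}, 2*t*e^{-t}], [3*t*e^{-t}, (t + 1)*e^{-t}, 2*t*e^{-t}], [-6*t*e^{-t}, -2*t*e^{-t}, (1 - 4*t)*e^{-t}]]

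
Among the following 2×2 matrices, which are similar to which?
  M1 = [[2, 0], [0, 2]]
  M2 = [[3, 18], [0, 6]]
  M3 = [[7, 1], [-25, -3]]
Characteristic polynomials: χ_{M1} = (x - 2)^2, χ_{M2} = (x - 6)(x - 3), χ_{M3} = (x - 2)^2.

{M1}: invariant factors x - 2, x - 2.

{M2}: invariant factors (x - 6)(x - 3).

{M3}: invariant factors (x - 2)^2.

Matrices are similar if and only if their invariant-factor lists agree; the partition into similarity classes is {M1}, {M2}, {M3}.

3 classes: {M1}, {M2}, {M3}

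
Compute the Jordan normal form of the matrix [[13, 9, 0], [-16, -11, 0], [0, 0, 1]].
The characteristic polynomial is det(xI - A) = (x - 1)^3, so the eigenvalues are 1 (algebraic multiplicity 3).

For λ = 1: rank(A - I) = 1, rank((A - I)^2) = 0. The eigenspace has dimension 3 - 1 = 2, so there are 2 Jordan blocks; the rank sequence gives block sizes [2, 1].

Assembling the blocks gives the Jordan form J above.

J = [[1, 1, 0], [0, 1, 0], [0, 0, 1]]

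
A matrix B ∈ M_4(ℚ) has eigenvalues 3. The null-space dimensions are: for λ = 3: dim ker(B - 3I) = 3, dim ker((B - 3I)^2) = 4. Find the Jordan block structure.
Jordan blocks: (3, 2), (3, 1), (3, 1)

λ = 3: successive nullity increments [3, 1] count blocks of size ≥ k; block sizes are [2, 1, 1].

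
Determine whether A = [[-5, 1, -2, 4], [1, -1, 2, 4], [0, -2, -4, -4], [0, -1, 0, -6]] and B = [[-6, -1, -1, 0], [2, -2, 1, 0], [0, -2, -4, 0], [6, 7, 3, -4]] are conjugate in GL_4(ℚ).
Two matrices over a field are similar if and only if they have the same invariant factors.

Both A and B have characteristic polynomial (x + 4)^4 and minimal polynomial (x + 4)^3. Computing further, both have invariant factors x + 4, (x + 4)^3. Hence A and B are similar.

Yes.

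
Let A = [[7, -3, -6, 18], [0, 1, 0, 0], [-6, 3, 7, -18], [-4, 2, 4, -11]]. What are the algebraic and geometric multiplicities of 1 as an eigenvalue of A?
The characteristic polynomial is (x - 1)^4, so the factor x - 1 appears with exponent 4: the algebraic multiplicity is 4.

rank(A - I) = 1, so the eigenspace has dimension 4 - 1 = 3: the geometric multiplicity is 3.

Since 3 < 4, A is not diagonalizable.

algebraic multiplicity 4, geometric multiplicity 3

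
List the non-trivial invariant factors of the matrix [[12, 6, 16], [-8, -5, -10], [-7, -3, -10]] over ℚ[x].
The Jordan structure of A has elementary divisors (x + 2)^2, (x - 1). Arranging the block sizes at each eigenvalue in decreasing order and taking row products gives the invariant factors.

Invariant factors (smallest first, each dividing the next): (x - 1)(x + 2)^2.

Check: the last factor (x - 1)(x + 2)^2 is the minimal polynomial, and the product (x - 1)(x + 2)^2 is the characteristic polynomial.

(x - 1)(x + 2)^2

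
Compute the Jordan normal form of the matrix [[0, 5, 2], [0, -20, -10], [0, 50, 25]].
The characteristic polynomial is det(xI - A) = x^2(x - 5), so the eigenvalues are 0 (algebraic multiplicity 2), 5 (algebraic multiplicity 1).

For λ = 0: rank(A) = 2, rank(A^2) = 1. The eigenspace has dimension 3 - 2 = 1, so there is 1 Jordan block; the rank sequence gives block sizes [2].

For λ = 5: algebraic multiplicity 1 gives one 1×1 block.

Assembling the blocks gives the Jordan form J above.

J = [[0, 1, 0], [0, 0, 0], [0, 0, 5]]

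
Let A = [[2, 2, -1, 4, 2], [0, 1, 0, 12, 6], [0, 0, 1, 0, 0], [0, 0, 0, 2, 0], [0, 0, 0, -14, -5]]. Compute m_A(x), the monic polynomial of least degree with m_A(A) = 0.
The characteristic polynomial factors as (x - 2)^2(x - 1)^2(x + 5). The minimal polynomial is ∏(x - λ)^{k_λ} where k_λ is the size of the largest Jordan block at λ.

For λ = -5: rank(A + 5I) = 4, and the largest Jordan block has size 1 (the smallest k with rank((A + 5I)^k) = rank((A + 5I)^(k+1))).
For λ = 1: rank(A - I) = 3, and the largest Jordan block has size 1 (the smallest k with rank((A - I)^k) = rank((A - I)^(k+1))).
For λ = 2: rank(A - 2I) = 3, and the largest Jordan block has size 1 (the smallest k with rank((A - 2I)^k) = rank((A - 2I)^(k+1))).

So m_A(x) = (x - 2)(x - 1)(x + 5).

m_A(x) = (x - 2)(x - 1)(x + 5)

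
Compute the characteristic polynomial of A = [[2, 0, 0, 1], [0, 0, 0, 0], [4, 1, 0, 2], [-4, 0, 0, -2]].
χ_A(x) = x^4

xI - A = [[x - 2, 0, 0, -1], [0, x, 0, 0], [-4, -1, x, -2], [4, 0, 0, x + 2]].

Expanding det(xI - A) along the first row:
det(xI - A) = + (x - 2)·det([[x, 0, 0], [-1, x, -2], [0, 0, x + 2]]) - (0)·det([[0, 0, 0], [-4, x, -2], [4, 0, x + 2]]) + (0)·det([[0, x, 0], [-4, -1, -2], [4, 0, x + 2]]) - (-1)·det([[0, x, 0], [-4, -1, x], [4, 0, 0]]).

Evaluating gives χ_A(x) = x^4.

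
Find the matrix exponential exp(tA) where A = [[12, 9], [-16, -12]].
e^{tA} = [[12*t + 1, 9*t], [-16*t, 1 - 12*t]]

A has Jordan form J = [[0, 1], [0, 0]] with A = PJP^{-1}, so e^{tA} = P e^{tJ} P^{-1}.

For a Jordan block J_k(λ), e^{tJ_k(λ)} = e^{λt} · (I + tN + t^2 N^2/2! + ... + t^{k-1} N^{k-1}/(k-1)!) where N is the nilpotent superdiagonal part.

Assembling the blocks and conjugating back gives the entries of e^{tA} as shown above.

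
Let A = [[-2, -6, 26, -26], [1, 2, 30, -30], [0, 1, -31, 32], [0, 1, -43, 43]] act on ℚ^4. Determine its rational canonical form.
R = [[0, 0, 0, 0], [1, 0, 0, 54], [0, 1, 0, -45], [0, 0, 1, 12]]

The invariant factors of A (the non-unit diagonal entries of the Smith normal form of xI - A over ℚ[x]) are x(x - 6)(x - 3)^2, each dividing the next. The characteristic polynomial is their product, x(x - 6)(x - 3)^2.

The rational canonical form is the block-diagonal matrix of companion matrices C(f_i):
R = [[0, 0, 0, 0], [1, 0, 0, 54], [0, 1, 0, -45], [0, 0, 1, 12]].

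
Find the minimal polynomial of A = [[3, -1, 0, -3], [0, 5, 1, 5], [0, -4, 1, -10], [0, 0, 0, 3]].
m_A(x) = (x - 3)^3

The characteristic polynomial factors as (x - 3)^4. The minimal polynomial is ∏(x - λ)^{k_λ} where k_λ is the size of the largest Jordan block at λ.

For λ = 3: rank(A - 3I) = 2, and the largest Jordan block has size 3 (the smallest k with rank((A - 3I)^k) = rank((A - 3I)^(k+1))).

So m_A(x) = (x - 3)^3.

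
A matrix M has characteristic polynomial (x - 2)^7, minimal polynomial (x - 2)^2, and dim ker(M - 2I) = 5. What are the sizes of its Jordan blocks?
λ = 2: algebraic multiplicity 7 (exponent in χ_M), largest block size 2 (exponent in m_M), 5 blocks (geometric multiplicity). These force block sizes [2, 2, 1, 1, 1].

Jordan blocks: (2, 2), (2, 2), (2, 1), (2, 1), (2, 1)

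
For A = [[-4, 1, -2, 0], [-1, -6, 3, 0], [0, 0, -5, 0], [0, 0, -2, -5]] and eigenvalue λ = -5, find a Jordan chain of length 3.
We seek v_1 ∈ ker((A + 5I)^3) \ ker((A + 5I)^2), then set v_{i+1} = (A + 5I) v_i.

One such chain is v_1 = [[0, 2, 1, -1]]^T, v_2 = [[0, 1, 0, -2]]^T, v_3 = [[1, -1, 0, 0]]^T. Check: (A + 5I) v_3 = [[0, 0, 0, 0]]^T = 0.

v_1 = [[0, 2, 1, -1]]^T, v_2 = [[0, 1, 0, -2]]^T, v_3 = [[1, -1, 0, 0]]^T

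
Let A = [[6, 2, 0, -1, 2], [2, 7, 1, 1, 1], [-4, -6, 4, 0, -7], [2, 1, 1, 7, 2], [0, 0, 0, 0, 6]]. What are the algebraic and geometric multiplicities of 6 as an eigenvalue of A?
algebraic multiplicity 5, geometric multiplicity 2

The characteristic polynomial is (x - 6)^5, so the factor x - 6 appears with exponent 5: the algebraic multiplicity is 5.

rank(A - 6I) = 3, so the eigenspace has dimension 5 - 3 = 2: the geometric multiplicity is 2.

Since 2 < 5, A is not diagonalizable.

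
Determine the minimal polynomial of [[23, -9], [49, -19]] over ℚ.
m_A(x) = (x - 2)^2

The characteristic polynomial factors as (x - 2)^2. The minimal polynomial is ∏(x - λ)^{k_λ} where k_λ is the size of the largest Jordan block at λ.

For λ = 2: rank(A - 2I) = 1, and the largest Jordan block has size 2 (the smallest k with rank((A - 2I)^k) = rank((A - 2I)^(k+1))).

So m_A(x) = (x - 2)^2.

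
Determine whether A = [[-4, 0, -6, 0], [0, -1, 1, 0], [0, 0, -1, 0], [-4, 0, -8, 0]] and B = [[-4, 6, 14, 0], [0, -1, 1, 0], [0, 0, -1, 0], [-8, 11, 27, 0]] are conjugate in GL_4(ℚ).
Yes.

Two matrices over a field are similar if and only if they have the same invariant factors.

Both A and B have characteristic polynomial x(x + 1)^2(x + 4) and minimal polynomial x(x + 1)^2(x + 4). Computing further, both have invariant factors x(x + 1)^2(x + 4). Hence A and B are similar.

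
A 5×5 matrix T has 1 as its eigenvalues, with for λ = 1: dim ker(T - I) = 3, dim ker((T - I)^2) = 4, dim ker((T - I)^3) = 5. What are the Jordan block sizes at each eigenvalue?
λ = 1: successive nullity increments [3, 1, 1] count blocks of size ≥ k; block sizes are [3, 1, 1].

Jordan blocks: (1, 3), (1, 1), (1, 1)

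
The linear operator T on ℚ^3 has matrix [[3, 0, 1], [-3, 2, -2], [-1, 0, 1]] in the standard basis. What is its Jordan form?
The characteristic polynomial is det(xI - A) = (x - 2)^3, so the eigenvalues are 2 (algebraic multiplicity 3).

For λ = 2: rank(A - 2I) = 2, rank((A - 2I)^2) = 1, rank((A - 2I)^3) = 0. The eigenspace has dimension 3 - 2 = 1, so there is 1 Jordan block; the rank sequence gives block sizes [3].

Assembling the blocks gives the Jordan form J above.

J = [[2, 1, 0], [0, 2, 1], [0, 0, 2]]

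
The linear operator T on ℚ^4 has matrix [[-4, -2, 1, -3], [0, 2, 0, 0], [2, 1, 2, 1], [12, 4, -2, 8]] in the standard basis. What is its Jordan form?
The characteristic polynomial is det(xI - A) = (x - 2)^4, so the eigenvalues are 2 (algebraic multiplicity 4).

For λ = 2: rank(A - 2I) = 2, rank((A - 2I)^2) = 1, rank((A - 2I)^3) = 0. The eigenspace has dimension 4 - 2 = 2, so there are 2 Jordan blocks; the rank sequence gives block sizes [3, 1].

Assembling the blocks gives the Jordan form J above.

J = [[2, 1, 0, 0], [0, 2, 1, 0], [0, 0, 2, 0], [0, 0, 0, 2]]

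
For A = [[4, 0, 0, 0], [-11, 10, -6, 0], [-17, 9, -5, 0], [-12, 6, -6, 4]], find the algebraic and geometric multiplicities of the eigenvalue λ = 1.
The characteristic polynomial is (x - 4)^3(x - 1), so the factor x - 1 appears with exponent 1: the algebraic multiplicity is 1.

rank(A - I) = 3, so the eigenspace has dimension 4 - 3 = 1: the geometric multiplicity is 1.

algebraic multiplicity 1, geometric multiplicity 1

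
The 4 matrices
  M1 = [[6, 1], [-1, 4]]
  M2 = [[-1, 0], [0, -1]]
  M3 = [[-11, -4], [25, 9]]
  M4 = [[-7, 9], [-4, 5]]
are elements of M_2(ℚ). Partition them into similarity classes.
Characteristic polynomials: χ_{M1} = (x - 5)^2, χ_{M2} = (x + 1)^2, χ_{M3} = (x + 1)^2, χ_{M4} = (x + 1)^2.

{M1}: invariant factors (x - 5)^2.

{M2}: invariant factors x + 1, x + 1.

{M3, M4}: invariant factors (x + 1)^2.

Matrices are similar if and only if their invariant-factor lists agree; the partition into similarity classes is {M1}, {M2}, {M3, M4}.

3 classes: {M1}, {M2}, {M3, M4}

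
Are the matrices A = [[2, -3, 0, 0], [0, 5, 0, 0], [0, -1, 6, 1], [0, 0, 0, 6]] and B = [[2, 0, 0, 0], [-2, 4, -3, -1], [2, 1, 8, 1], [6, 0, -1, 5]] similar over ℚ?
Yes.

Two matrices over a field are similar if and only if they have the same invariant factors.

Both A and B have characteristic polynomial (x - 6)^2(x - 5)(x - 2) and minimal polynomial (x - 6)^2(x - 5)(x - 2). Computing further, both have invariant factors (x - 6)^2(x - 5)(x - 2). Hence A and B are similar.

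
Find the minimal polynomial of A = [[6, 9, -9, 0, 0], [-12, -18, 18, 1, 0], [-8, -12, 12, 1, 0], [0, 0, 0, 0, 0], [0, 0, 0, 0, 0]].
m_A(x) = x^2

The characteristic polynomial factors as x^5. The minimal polynomial is ∏(x - λ)^{k_λ} where k_λ is the size of the largest Jordan block at λ.

For λ = 0: rank(A) = 2, and the largest Jordan block has size 2 (the smallest k with rank(A^k) = rank(A^(k+1))).

So m_A(x) = x^2.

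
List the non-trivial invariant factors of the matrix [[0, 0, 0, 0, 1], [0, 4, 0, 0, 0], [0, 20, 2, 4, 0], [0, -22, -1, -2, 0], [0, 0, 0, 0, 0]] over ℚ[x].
The Jordan structure of A has elementary divisors x^2, x^2, (x - 4). Arranging the block sizes at each eigenvalue in decreasing order and taking row products gives the invariant factors.

Invariant factors (smallest first, each dividing the next): x^2, x^2(x - 4).

Check: the last factor x^2(x - 4) is the minimal polynomial, and the product x^4(x - 4) is the characteristic polynomial.

x^2, x^2(x - 4)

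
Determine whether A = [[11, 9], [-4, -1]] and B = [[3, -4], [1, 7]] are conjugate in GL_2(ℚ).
Yes.

Two matrices over a field are similar if and only if they have the same invariant factors.

Both A and B have characteristic polynomial (x - 5)^2 and minimal polynomial (x - 5)^2. Computing further, both have invariant factors (x - 5)^2. Hence A and B are similar.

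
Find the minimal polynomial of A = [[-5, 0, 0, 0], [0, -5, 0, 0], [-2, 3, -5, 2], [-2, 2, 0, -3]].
m_A(x) = (x + 3)(x + 5)^2

The characteristic polynomial factors as (x + 3)(x + 5)^3. The minimal polynomial is ∏(x - λ)^{k_λ} where k_λ is the size of the largest Jordan block at λ.

For λ = -5: rank(A + 5I) = 2, and the largest Jordan block has size 2 (the smallest k with rank((A + 5I)^k) = rank((A + 5I)^(k+1))).
For λ = -3: rank(A + 3I) = 3, and the largest Jordan block has size 1 (the smallest k with rank((A + 3I)^k) = rank((A + 3I)^(k+1))).

So m_A(x) = (x + 3)(x + 5)^2.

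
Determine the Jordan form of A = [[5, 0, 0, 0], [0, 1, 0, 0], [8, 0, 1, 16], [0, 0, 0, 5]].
The characteristic polynomial is det(xI - A) = (x - 5)^2(x - 1)^2, so the eigenvalues are 1 (algebraic multiplicity 2), 5 (algebraic multiplicity 2).

For λ = 1: rank(A - I) = 2. The eigenspace has dimension 4 - 2 = 2, so there are 2 Jordan blocks; the rank sequence gives block sizes [1, 1].

For λ = 5: rank(A - 5I) = 2. The eigenspace has dimension 4 - 2 = 2, so there are 2 Jordan blocks; the rank sequence gives block sizes [1, 1].

Assembling the blocks gives the Jordan form J above.

J = [[1, 0, 0, 0], [0, 1, 0, 0], [0, 0, 5, 0], [0, 0, 0, 5]]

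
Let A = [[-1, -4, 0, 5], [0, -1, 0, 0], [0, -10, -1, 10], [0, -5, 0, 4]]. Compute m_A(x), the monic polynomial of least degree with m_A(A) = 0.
The characteristic polynomial factors as (x - 4)(x + 1)^3. The minimal polynomial is ∏(x - λ)^{k_λ} where k_λ is the size of the largest Jordan block at λ.

For λ = -1: rank(A + I) = 2, and the largest Jordan block has size 2 (the smallest k with rank((A + I)^k) = rank((A + I)^(k+1))).
For λ = 4: rank(A - 4I) = 3, and the largest Jordan block has size 1 (the smallest k with rank((A - 4I)^k) = rank((A - 4I)^(k+1))).

So m_A(x) = (x - 4)(x + 1)^2.

m_A(x) = (x - 4)(x + 1)^2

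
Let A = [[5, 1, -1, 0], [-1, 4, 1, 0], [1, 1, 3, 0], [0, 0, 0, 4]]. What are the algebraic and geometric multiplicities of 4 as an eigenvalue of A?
The characteristic polynomial is (x - 4)^4, so the factor x - 4 appears with exponent 4: the algebraic multiplicity is 4.

rank(A - 4I) = 2, so the eigenspace has dimension 4 - 2 = 2: the geometric multiplicity is 2.

Since 2 < 4, A is not diagonalizable.

algebraic multiplicity 4, geometric multiplicity 2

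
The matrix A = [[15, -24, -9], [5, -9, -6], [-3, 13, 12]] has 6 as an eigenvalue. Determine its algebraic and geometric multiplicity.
algebraic multiplicity 3, geometric multiplicity 1

The characteristic polynomial is (x - 6)^3, so the factor x - 6 appears with exponent 3: the algebraic multiplicity is 3.

rank(A - 6I) = 2, so the eigenspace has dimension 3 - 2 = 1: the geometric multiplicity is 1.

Since 1 < 3, A is not diagonalizable.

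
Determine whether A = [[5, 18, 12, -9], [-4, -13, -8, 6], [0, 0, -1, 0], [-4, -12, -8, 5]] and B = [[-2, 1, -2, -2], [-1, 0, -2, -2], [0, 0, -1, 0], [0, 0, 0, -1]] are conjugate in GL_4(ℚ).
Two matrices over a field are similar if and only if they have the same invariant factors.

Both A and B have characteristic polynomial (x + 1)^4 and minimal polynomial (x + 1)^2. Computing further, both have invariant factors x + 1, x + 1, (x + 1)^2. Hence A and B are similar.

Yes.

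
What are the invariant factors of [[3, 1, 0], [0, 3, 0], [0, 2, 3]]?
The Jordan structure of A has elementary divisors (x - 3)^2, (x - 3). Arranging the block sizes at each eigenvalue in decreasing order and taking row products gives the invariant factors.

Invariant factors (smallest first, each dividing the next): x - 3, (x - 3)^2.

Check: the last factor (x - 3)^2 is the minimal polynomial, and the product (x - 3)^3 is the characteristic polynomial.

x - 3, (x - 3)^2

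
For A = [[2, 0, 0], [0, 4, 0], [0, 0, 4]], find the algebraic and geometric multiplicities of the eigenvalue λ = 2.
The characteristic polynomial is (x - 4)^2(x - 2), so the factor x - 2 appears with exponent 1: the algebraic multiplicity is 1.

rank(A - 2I) = 2, so the eigenspace has dimension 3 - 2 = 1: the geometric multiplicity is 1.

algebraic multiplicity 1, geometric multiplicity 1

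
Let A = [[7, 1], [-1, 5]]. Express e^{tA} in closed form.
A has Jordan form J = [[6, 1], [0, 6]] with A = PJP^{-1}, so e^{tA} = P e^{tJ} P^{-1}.

For a Jordan block J_k(λ), e^{tJ_k(λ)} = e^{λt} · (I + tN + t^2 N^2/2! + ... + t^{k-1} N^{k-1}/(k-1)!) where N is the nilpotent superdiagonal part.

Assembling the blocks and conjugating back gives the entries of e^{tA} as shown above.

e^{tA} = [[(t + 1)*e^{6*t}, t*e^{6*t}], [-t*e^{6*t}, (1 - t)*e^{6*t}]]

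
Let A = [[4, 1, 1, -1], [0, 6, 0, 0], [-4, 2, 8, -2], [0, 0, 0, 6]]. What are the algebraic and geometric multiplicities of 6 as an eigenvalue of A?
The characteristic polynomial is (x - 6)^4, so the factor x - 6 appears with exponent 4: the algebraic multiplicity is 4.

rank(A - 6I) = 1, so the eigenspace has dimension 4 - 1 = 3: the geometric multiplicity is 3.

Since 3 < 4, A is not diagonalizable.

algebraic multiplicity 4, geometric multiplicity 3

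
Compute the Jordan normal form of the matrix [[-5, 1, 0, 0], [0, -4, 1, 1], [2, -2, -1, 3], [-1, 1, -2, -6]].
The characteristic polynomial is det(xI - A) = (x + 4)^4, so the eigenvalues are -4 (algebraic multiplicity 4).

For λ = -4: rank(A + 4I) = 2, rank((A + 4I)^2) = 1, rank((A + 4I)^3) = 0. The eigenspace has dimension 4 - 2 = 2, so there are 2 Jordan blocks; the rank sequence gives block sizes [3, 1].

Assembling the blocks gives the Jordan form J above.

J = [[-4, 1, 0, 0], [0, -4, 1, 0], [0, 0, -4, 0], [0, 0, 0, -4]]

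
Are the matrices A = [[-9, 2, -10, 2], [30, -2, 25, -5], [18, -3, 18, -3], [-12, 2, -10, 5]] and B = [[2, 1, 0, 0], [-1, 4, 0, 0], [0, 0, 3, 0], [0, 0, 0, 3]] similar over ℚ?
Yes.

Two matrices over a field are similar if and only if they have the same invariant factors.

Both A and B have characteristic polynomial (x - 3)^4 and minimal polynomial (x - 3)^2. Computing further, both have invariant factors x - 3, x - 3, (x - 3)^2. Hence A and B are similar.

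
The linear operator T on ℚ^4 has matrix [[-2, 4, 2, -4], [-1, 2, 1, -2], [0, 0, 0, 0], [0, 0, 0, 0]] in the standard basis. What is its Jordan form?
J = [[0, 1, 0, 0], [0, 0, 0, 0], [0, 0, 0, 0], [0, 0, 0, 0]]

The characteristic polynomial is det(xI - A) = x^4, so the eigenvalues are 0 (algebraic multiplicity 4).

For λ = 0: rank(A) = 1, rank(A^2) = 0. The eigenspace has dimension 4 - 1 = 3, so there are 3 Jordan blocks; the rank sequence gives block sizes [2, 1, 1].

Assembling the blocks gives the Jordan form J above.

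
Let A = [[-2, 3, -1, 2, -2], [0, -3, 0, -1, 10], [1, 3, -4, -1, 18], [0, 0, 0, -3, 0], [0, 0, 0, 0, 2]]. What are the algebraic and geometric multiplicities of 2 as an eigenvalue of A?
The characteristic polynomial is (x - 2)(x + 3)^4, so the factor x - 2 appears with exponent 1: the algebraic multiplicity is 1.

rank(A - 2I) = 4, so the eigenspace has dimension 5 - 4 = 1: the geometric multiplicity is 1.

algebraic multiplicity 1, geometric multiplicity 1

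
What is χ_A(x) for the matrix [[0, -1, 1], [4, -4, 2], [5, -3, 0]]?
χ_A(x) = (x + 1)^2(x + 2)

xI - A = [[x, 1, -1], [-4, x + 4, -2], [-5, 3, x]].

Expanding det(xI - A) along the first row:
det(xI - A) = + (x)·det([[x + 4, -2], [3, x]]) - (1)·det([[-4, -2], [-5, x]]) + (-1)·det([[-4, x + 4], [-5, 3]]).

Evaluating gives χ_A(x) = x^3 + 4x^2 + 5x + 2 = (x + 1)^2(x + 2).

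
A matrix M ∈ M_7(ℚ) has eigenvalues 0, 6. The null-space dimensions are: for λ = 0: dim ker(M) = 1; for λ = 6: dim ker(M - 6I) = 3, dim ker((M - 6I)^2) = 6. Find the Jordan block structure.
λ = 0: successive nullity increments [1] count blocks of size ≥ k; block sizes are [1].
λ = 6: successive nullity increments [3, 3] count blocks of size ≥ k; block sizes are [2, 2, 2].

Jordan blocks: (0, 1), (6, 2), (6, 2), (6, 2)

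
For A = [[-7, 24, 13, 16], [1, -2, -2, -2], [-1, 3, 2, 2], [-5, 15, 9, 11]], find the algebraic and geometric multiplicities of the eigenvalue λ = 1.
algebraic multiplicity 4, geometric multiplicity 2

The characteristic polynomial is (x - 1)^4, so the factor x - 1 appears with exponent 4: the algebraic multiplicity is 4.

rank(A - I) = 2, so the eigenspace has dimension 4 - 2 = 2: the geometric multiplicity is 2.

Since 2 < 4, A is not diagonalizable.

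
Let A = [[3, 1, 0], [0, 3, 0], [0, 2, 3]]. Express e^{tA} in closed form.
e^{tA} = [[e^{3*t}, t*e^{3*t}, 0], [0, e^{3*t}, 0], [0, 2*t*e^{3*t}, e^{3*t}]]

A has Jordan form J = [[3, 1, 0], [0, 3, 0], [0, 0, 3]] with A = PJP^{-1}, so e^{tA} = P e^{tJ} P^{-1}.

For a Jordan block J_k(λ), e^{tJ_k(λ)} = e^{λt} · (I + tN + t^2 N^2/2! + ... + t^{k-1} N^{k-1}/(k-1)!) where N is the nilpotent superdiagonal part.

Assembling the blocks and conjugating back gives the entries of e^{tA} as shown above.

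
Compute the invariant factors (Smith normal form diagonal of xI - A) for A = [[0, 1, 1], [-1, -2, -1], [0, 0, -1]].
The Jordan structure of A has elementary divisors (x + 1)^2, (x + 1). Arranging the block sizes at each eigenvalue in decreasing order and taking row products gives the invariant factors.

Invariant factors (smallest first, each dividing the next): x + 1, (x + 1)^2.

Check: the last factor (x + 1)^2 is the minimal polynomial, and the product (x + 1)^3 is the characteristic polynomial.

x + 1, (x + 1)^2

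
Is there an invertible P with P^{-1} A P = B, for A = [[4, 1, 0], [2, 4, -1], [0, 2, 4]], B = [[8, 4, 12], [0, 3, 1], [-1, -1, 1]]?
Yes.

Two matrices over a field are similar if and only if they have the same invariant factors.

Both A and B have characteristic polynomial (x - 4)^3 and minimal polynomial (x - 4)^3. Computing further, both have invariant factors (x - 4)^3. Hence A and B are similar.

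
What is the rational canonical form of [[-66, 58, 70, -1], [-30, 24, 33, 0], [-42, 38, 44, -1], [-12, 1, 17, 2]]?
R = [[0, 0, 0, 12], [1, 0, 0, 9], [0, 1, 0, -3], [0, 0, 1, 4]]

The invariant factors of A (the non-unit diagonal entries of the Smith normal form of xI - A over ℚ[x]) are (x - 4)(x^3 + 3x + 3), each dividing the next. The characteristic polynomial is their product, (x - 4)(x^3 + 3x + 3).

The rational canonical form is the block-diagonal matrix of companion matrices C(f_i):
R = [[0, 0, 0, 12], [1, 0, 0, 9], [0, 1, 0, -3], [0, 0, 1, 4]].

Note the characteristic polynomial does not split into linear factors over ℚ, so A has no Jordan form over ℚ; the rational canonical form exists over any field.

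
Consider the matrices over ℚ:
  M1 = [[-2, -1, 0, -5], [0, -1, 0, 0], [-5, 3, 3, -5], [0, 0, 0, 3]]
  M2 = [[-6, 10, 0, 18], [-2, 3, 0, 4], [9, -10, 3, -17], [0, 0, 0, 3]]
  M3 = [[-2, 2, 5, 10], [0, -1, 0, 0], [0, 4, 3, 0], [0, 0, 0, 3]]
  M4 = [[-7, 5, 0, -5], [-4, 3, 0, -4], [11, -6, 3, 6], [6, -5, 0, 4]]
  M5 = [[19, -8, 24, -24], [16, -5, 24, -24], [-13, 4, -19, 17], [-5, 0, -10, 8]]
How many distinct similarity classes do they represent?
Characteristic polynomials: χ_{M1} = (x - 3)^2(x + 1)(x + 2), χ_{M2} = (x - 3)^2(x + 1)(x + 2), χ_{M3} = (x - 3)^2(x + 1)(x + 2), χ_{M4} = (x - 3)^2(x + 1)(x + 2), χ_{M5} = (x - 3)^2(x + 1)(x + 2).

{M1, M3, M5}: invariant factors x - 3, (x - 3)(x + 1)(x + 2).

{M2, M4}: invariant factors (x - 3)^2(x + 1)(x + 2).

Matrices are similar if and only if their invariant-factor lists agree; the partition into similarity classes is {M1, M3, M5}, {M2, M4}.

2 classes: {M1, M3, M5}, {M2, M4}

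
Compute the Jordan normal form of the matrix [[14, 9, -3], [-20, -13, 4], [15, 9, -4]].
The characteristic polynomial is det(xI - A) = (x + 1)^3, so the eigenvalues are -1 (algebraic multiplicity 3).

For λ = -1: rank(A + I) = 1, rank((A + I)^2) = 0. The eigenspace has dimension 3 - 1 = 2, so there are 2 Jordan blocks; the rank sequence gives block sizes [2, 1].

Assembling the blocks gives the Jordan form J above.

J = [[-1, 1, 0], [0, -1, 0], [0, 0, -1]]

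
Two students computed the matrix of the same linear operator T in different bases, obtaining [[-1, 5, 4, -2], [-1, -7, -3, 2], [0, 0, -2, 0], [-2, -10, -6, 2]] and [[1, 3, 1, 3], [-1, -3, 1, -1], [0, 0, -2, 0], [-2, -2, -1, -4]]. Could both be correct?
Yes.

Two matrices over a field are similar if and only if they have the same invariant factors.

Both A and B have characteristic polynomial (x + 2)^4 and minimal polynomial (x + 2)^3. Computing further, both have invariant factors x + 2, (x + 2)^3. Hence A and B are similar.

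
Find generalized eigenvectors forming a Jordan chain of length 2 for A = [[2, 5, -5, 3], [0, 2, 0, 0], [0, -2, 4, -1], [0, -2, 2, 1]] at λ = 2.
We seek v_1 ∈ ker((A - 2I)^2) \ ker(A - 2I), then set v_{i+1} = (A - 2I) v_i.

One such chain is v_1 = [[2, -1, 0, 2]]^T, v_2 = [[1, 0, 0, 0]]^T. Check: (A - 2I) v_2 = [[0, 0, 0, 0]]^T = 0.

v_1 = [[2, -1, 0, 2]]^T, v_2 = [[1, 0, 0, 0]]^T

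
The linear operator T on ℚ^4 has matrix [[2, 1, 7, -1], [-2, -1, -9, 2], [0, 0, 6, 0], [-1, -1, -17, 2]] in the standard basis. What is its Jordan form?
The characteristic polynomial is det(xI - A) = (x - 6)(x - 1)^3, so the eigenvalues are 1 (algebraic multiplicity 3), 6 (algebraic multiplicity 1).

For λ = 1: rank(A - I) = 2, rank((A - I)^2) = 1. The eigenspace has dimension 4 - 2 = 2, so there are 2 Jordan blocks; the rank sequence gives block sizes [2, 1].

For λ = 6: algebraic multiplicity 1 gives one 1×1 block.

Assembling the blocks gives the Jordan form J above.

J = [[1, 1, 0, 0], [0, 1, 0, 0], [0, 0, 1, 0], [0, 0, 0, 6]]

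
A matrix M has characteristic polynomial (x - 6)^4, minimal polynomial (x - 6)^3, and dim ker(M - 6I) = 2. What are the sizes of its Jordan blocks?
Jordan blocks: (6, 3), (6, 1)

λ = 6: algebraic multiplicity 4 (exponent in χ_M), largest block size 3 (exponent in m_M), 2 blocks (geometric multiplicity). These force block sizes [3, 1].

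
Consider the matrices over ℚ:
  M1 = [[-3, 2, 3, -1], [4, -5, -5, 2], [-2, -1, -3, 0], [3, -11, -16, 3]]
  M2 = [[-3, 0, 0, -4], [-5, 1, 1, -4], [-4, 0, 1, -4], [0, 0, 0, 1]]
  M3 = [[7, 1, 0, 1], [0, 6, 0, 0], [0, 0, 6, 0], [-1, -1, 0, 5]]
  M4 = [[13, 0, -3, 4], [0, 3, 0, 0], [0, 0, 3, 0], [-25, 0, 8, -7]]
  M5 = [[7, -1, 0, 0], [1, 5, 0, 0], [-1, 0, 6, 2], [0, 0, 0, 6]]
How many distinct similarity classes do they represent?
5 classes: {M1}, {M2}, {M3}, {M4}, {M5}

Characteristic polynomials: χ_{M1} = (x + 2)^4, χ_{M2} = (x - 1)^3(x + 3), χ_{M3} = (x - 6)^4, χ_{M4} = (x - 3)^4, χ_{M5} = (x - 6)^4.

{M1}: invariant factors (x + 2)^2, (x + 2)^2.

{M2}: invariant factors x - 1, (x - 1)^2(x + 3).

{M3}: invariant factors x - 6, x - 6, (x - 6)^2.

{M4}: invariant factors x - 3, (x - 3)^3.

{M5}: invariant factors x - 6, (x - 6)^3.

Matrices are similar if and only if their invariant-factor lists agree; the partition into similarity classes is {M1}, {M2}, {M3}, {M4}, {M5}.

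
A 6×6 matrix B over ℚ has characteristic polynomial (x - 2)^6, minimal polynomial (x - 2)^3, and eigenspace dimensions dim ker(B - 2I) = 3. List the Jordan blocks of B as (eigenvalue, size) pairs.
Jordan blocks: (2, 3), (2, 2), (2, 1)

λ = 2: algebraic multiplicity 6 (exponent in χ_B), largest block size 3 (exponent in m_B), 3 blocks (geometric multiplicity). These force block sizes [3, 2, 1].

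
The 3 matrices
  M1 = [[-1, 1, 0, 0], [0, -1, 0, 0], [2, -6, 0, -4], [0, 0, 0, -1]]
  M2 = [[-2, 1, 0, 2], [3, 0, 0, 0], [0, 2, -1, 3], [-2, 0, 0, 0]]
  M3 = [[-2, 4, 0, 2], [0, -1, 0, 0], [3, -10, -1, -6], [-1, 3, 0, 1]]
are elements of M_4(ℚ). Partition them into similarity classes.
Characteristic polynomials: χ_{M1} = x(x + 1)^3, χ_{M2} = x(x + 1)^3, χ_{M3} = x(x + 1)^3.

{M1, M2, M3}: invariant factors x + 1, x(x + 1)^2.

Matrices are similar if and only if their invariant-factor lists agree; the partition into similarity classes is {M1, M2, M3}.

1 class: {M1, M2, M3}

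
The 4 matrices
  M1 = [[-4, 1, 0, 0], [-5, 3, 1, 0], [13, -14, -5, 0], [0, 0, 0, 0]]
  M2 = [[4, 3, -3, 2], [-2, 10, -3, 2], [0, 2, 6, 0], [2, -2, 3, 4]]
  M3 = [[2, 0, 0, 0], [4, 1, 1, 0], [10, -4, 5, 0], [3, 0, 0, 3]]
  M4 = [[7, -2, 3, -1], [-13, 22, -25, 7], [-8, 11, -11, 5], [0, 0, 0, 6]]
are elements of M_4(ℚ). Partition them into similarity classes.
3 classes: {M1}, {M2, M4}, {M3}

Characteristic polynomials: χ_{M1} = x(x + 2)^3, χ_{M2} = (x - 6)^4, χ_{M3} = (x - 3)^3(x - 2), χ_{M4} = (x - 6)^4.

{M1}: invariant factors x(x + 2)^3.

{M2, M4}: invariant factors x - 6, (x - 6)^3.

{M3}: invariant factors x - 3, (x - 3)^2(x - 2).

Matrices are similar if and only if their invariant-factor lists agree; the partition into similarity classes is {M1}, {M2, M4}, {M3}.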